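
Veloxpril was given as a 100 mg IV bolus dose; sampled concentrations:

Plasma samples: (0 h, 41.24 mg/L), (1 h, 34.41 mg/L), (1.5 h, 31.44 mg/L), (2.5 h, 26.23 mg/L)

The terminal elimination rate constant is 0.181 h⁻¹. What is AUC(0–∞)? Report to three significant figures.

AUC = 228 mg/L·h

Trapezoidal AUC_0→2.5:
  [0→1]: (41.24+34.41)/2 × 1 = 37.825
  [1→1.5]: (34.41+31.44)/2 × 0.5 = 16.4625
  [1.5→2.5]: (31.44+26.23)/2 × 1 = 28.835
  Sum = 83.1225 mg/L·h
Extrapolated tail: C_last / k_e = 26.23 / 0.181 = 144.917
AUC_0→∞ = 83.1225 + 144.917 = 228.0395 mg/L·h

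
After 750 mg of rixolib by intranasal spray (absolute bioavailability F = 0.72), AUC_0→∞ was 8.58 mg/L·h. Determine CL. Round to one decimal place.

CL = 62.9 L/h

CL = F × Dose / AUC_0→∞
   = 0.72 × 750 / 8.58 = 62.9371 L/h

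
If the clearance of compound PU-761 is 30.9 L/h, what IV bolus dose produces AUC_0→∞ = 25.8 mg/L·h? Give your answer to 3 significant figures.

Dose_iv = CL × AUC_0→∞
     = 30.9 × 25.8 = 797.22 mg

Dose = 797 mg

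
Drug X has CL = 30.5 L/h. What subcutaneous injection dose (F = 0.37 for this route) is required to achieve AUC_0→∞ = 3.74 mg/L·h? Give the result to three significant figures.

Dose = CL × AUC_0→∞ / F
     = 30.5 × 3.74 / 0.37 = 308.297 mg

Dose = 308 mg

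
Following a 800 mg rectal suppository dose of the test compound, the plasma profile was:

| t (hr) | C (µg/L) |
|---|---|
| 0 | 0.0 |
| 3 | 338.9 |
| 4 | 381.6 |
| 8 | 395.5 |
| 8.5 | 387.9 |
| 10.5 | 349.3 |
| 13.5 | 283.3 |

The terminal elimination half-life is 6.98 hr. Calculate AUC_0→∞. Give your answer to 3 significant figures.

AUC = 7160 µg/L·hr

Trapezoidal AUC_0→13.5:
  [0→3]: (0.0+338.9)/2 × 3 = 508.35
  [3→4]: (338.9+381.6)/2 × 1 = 360.25
  [4→8]: (381.6+395.5)/2 × 4 = 1554.2
  [8→8.5]: (395.5+387.9)/2 × 0.5 = 195.85
  [8.5→10.5]: (387.9+349.3)/2 × 2 = 737.2
  [10.5→13.5]: (349.3+283.3)/2 × 3 = 948.9
  Sum = 4304.75 µg/L·hr
k_e = ln2 / t½ = 0.693147 / 6.98 = 0.0993 hr^-1
Extrapolated tail: C_last / k_e = 283.3 / 0.0993 = 2852.971
AUC_0→∞ = 4304.75 + 2852.971 = 7157.721 µg/L·hr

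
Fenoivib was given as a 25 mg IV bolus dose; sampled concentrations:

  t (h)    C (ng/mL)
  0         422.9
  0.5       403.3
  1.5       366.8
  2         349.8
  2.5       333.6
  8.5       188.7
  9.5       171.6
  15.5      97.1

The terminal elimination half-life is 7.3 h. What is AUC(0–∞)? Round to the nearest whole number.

AUC = 4517 ng/mL·h

Trapezoidal AUC_0→15.5:
  [0→0.5]: (422.9+403.3)/2 × 0.5 = 206.55
  [0.5→1.5]: (403.3+366.8)/2 × 1 = 385.05
  [1.5→2]: (366.8+349.8)/2 × 0.5 = 179.15
  [2→2.5]: (349.8+333.6)/2 × 0.5 = 170.85
  [2.5→8.5]: (333.6+188.7)/2 × 6 = 1566.9
  [8.5→9.5]: (188.7+171.6)/2 × 1 = 180.15
  [9.5→15.5]: (171.6+97.1)/2 × 6 = 806.1
  Sum = 3494.75 ng/mL·h
k_e = ln2 / t½ = 0.693147 / 7.3 = 0.0950 h^-1
Extrapolated tail: C_last / k_e = 97.1 / 0.095 = 1022.105
AUC_0→∞ = 3494.75 + 1022.105 = 4516.855 ng/mL·h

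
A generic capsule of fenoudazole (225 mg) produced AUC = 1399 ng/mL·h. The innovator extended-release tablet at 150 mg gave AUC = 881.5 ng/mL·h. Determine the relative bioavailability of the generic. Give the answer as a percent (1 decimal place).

F_rel = (AUC_test/D_test) / (AUC_ref/D_ref)
      = (1399/225) / (881.5/150)
      = 6.21778 / 5.87667 = 1.0580 = 105.80%

F_rel = 105.8%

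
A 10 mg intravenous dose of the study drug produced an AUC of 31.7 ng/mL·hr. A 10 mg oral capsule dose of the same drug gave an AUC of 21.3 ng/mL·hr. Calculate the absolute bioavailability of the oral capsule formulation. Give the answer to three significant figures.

F = 0.672

F = (AUC_ev / D_ev) / (AUC_iv / D_iv)
  = (21.3/10) / (31.7/10)
  = 2.13 / 3.17 = 0.6719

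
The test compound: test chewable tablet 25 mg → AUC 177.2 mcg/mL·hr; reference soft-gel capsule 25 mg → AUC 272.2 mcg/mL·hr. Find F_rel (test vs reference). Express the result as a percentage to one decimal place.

F_rel = (AUC_test/D_test) / (AUC_ref/D_ref)
      = (177.2/25) / (272.2/25)
      = 7.088 / 10.888 = 0.6510 = 65.10%

F_rel = 65.1%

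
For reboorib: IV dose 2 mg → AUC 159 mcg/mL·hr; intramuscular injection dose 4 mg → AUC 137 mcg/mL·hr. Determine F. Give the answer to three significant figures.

F = 0.431

F = (AUC_ev / D_ev) / (AUC_iv / D_iv)
  = (137/4) / (159/2)
  = 34.25 / 79.5 = 0.4308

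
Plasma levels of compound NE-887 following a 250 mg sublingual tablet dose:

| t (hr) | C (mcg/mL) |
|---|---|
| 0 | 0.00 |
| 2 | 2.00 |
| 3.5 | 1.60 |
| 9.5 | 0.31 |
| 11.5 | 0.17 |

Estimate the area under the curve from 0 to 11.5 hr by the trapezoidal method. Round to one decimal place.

Trapezoidal AUC_0→11.5:
  [0→2]: (0.00+2.00)/2 × 2 = 2.0
  [2→3.5]: (2.00+1.60)/2 × 1.5 = 2.7
  [3.5→9.5]: (1.60+0.31)/2 × 6 = 5.73
  [9.5→11.5]: (0.31+0.17)/2 × 2 = 0.48
  Sum = 10.91 mcg/mL·hr

AUC = 10.9 mcg/mL·hr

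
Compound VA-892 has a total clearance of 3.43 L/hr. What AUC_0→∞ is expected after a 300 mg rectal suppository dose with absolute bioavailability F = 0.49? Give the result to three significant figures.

AUC_0→∞ = F × Dose / CL
        = 0.49 × 300 / 3.43 = 42.8571 mg/L·hr

AUC = 42.9 mg/L·hr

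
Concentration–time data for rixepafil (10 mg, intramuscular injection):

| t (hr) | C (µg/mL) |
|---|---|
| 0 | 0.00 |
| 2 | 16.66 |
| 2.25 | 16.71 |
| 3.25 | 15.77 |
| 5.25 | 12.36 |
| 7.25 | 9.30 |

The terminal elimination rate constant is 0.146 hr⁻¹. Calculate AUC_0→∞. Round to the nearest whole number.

Trapezoidal AUC_0→7.25:
  [0→2]: (0.00+16.66)/2 × 2 = 16.66
  [2→2.25]: (16.66+16.71)/2 × 0.25 = 4.17125
  [2.25→3.25]: (16.71+15.77)/2 × 1 = 16.24
  [3.25→5.25]: (15.77+12.36)/2 × 2 = 28.13
  [5.25→7.25]: (12.36+9.30)/2 × 2 = 21.66
  Sum = 86.86125 µg/mL·hr
Extrapolated tail: C_last / k_e = 9.30 / 0.146 = 63.699
AUC_0→∞ = 86.86125 + 63.699 = 150.56025 µg/mL·hr

AUC = 151 µg/mL·hr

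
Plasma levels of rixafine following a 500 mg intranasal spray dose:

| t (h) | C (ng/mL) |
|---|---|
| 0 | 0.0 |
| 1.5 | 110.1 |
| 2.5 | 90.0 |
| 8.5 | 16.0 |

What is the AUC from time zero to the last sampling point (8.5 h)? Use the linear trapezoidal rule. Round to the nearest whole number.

Trapezoidal AUC_0→8.5:
  [0→1.5]: (0.0+110.1)/2 × 1.5 = 82.575
  [1.5→2.5]: (110.1+90.0)/2 × 1 = 100.05
  [2.5→8.5]: (90.0+16.0)/2 × 6 = 318.0
  Sum = 500.625 ng/mL·h

AUC = 501 ng/mL·h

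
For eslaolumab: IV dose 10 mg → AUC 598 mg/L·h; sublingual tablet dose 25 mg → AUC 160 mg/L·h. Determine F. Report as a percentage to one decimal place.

F = 10.7%

F = (AUC_ev / D_ev) / (AUC_iv / D_iv)
  = (160/25) / (598/10)
  = 6.4 / 59.8 = 0.1070
  = 10.70%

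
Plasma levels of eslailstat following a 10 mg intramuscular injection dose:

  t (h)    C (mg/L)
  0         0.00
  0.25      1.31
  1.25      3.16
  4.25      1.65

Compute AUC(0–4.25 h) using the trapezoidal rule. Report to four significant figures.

AUC = 9.614 mg/L·h

Trapezoidal AUC_0→4.25:
  [0→0.25]: (0.00+1.31)/2 × 0.25 = 0.16375
  [0.25→1.25]: (1.31+3.16)/2 × 1 = 2.235
  [1.25→4.25]: (3.16+1.65)/2 × 3 = 7.215
  Sum = 9.61375 mg/L·h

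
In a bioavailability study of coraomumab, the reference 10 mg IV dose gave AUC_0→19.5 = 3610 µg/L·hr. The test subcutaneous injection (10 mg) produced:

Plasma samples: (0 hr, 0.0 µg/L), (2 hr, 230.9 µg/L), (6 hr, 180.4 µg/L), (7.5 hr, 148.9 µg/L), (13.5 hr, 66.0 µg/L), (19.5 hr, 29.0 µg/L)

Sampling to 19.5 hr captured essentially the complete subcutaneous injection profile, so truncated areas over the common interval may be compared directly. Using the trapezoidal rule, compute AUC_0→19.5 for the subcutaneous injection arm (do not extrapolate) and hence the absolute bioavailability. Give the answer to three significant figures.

Trapezoidal AUC_0→19.5 (subcutaneous injection):
  [0→2]: (0.0+230.9)/2 × 2 = 230.9
  [2→6]: (230.9+180.4)/2 × 4 = 822.6
  [6→7.5]: (180.4+148.9)/2 × 1.5 = 246.975
  [7.5→13.5]: (148.9+66.0)/2 × 6 = 644.7
  [13.5→19.5]: (66.0+29.0)/2 × 6 = 285.0
  Sum = 2230.175 µg/L·hr
F = (AUC_ev/D_ev)/(AUC_iv/D_iv) = (2230.175/10)/(3610/10) = 223.0175/361 = 0.6178

F = 0.618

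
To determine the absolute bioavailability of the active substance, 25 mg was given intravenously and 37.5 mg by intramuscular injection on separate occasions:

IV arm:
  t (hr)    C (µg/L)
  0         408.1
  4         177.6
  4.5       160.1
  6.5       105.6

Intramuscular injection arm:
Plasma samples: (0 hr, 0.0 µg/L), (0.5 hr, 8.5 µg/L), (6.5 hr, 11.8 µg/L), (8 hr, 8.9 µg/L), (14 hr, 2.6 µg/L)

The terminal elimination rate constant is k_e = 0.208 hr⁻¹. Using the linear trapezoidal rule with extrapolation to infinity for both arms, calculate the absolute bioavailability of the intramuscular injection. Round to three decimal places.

Trapezoidal AUC_0→6.5 (IV):
  [0→4]: (408.1+177.6)/2 × 4 = 1171.4
  [4→4.5]: (177.6+160.1)/2 × 0.5 = 84.425
  [4.5→6.5]: (160.1+105.6)/2 × 2 = 265.7
  Sum = 1521.525 µg/L·hr
IV tail: 105.6/0.208 = 507.692; AUC_iv,0→∞ = 1521.525 + 507.692 = 2029.217 µg/L·hr
Trapezoidal AUC_0→14 (intramuscular injection):
  [0→0.5]: (0.0+8.5)/2 × 0.5 = 2.125
  [0.5→6.5]: (8.5+11.8)/2 × 6 = 60.9
  [6.5→8]: (11.8+8.9)/2 × 1.5 = 15.525
  [8→14]: (8.9+2.6)/2 × 6 = 34.5
  Sum = 113.05 µg/L·hr
intramuscular injection tail: 2.6/0.208 = 12.500; AUC_ev,0→∞ = 113.05 + 12.500 = 125.55 µg/L·hr
F = (AUC_ev/D_ev)/(AUC_iv/D_iv) = (125.55/37.5)/(2029.217/25) = 3.348/81.16868 = 0.0412

F = 0.041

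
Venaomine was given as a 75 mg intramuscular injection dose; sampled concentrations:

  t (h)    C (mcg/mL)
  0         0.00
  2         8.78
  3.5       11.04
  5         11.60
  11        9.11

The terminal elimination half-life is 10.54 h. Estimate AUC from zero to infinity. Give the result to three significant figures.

AUC = 241 mcg/mL·h

Trapezoidal AUC_0→11:
  [0→2]: (0.00+8.78)/2 × 2 = 8.78
  [2→3.5]: (8.78+11.04)/2 × 1.5 = 14.865
  [3.5→5]: (11.04+11.60)/2 × 1.5 = 16.98
  [5→11]: (11.60+9.11)/2 × 6 = 62.13
  Sum = 102.755 mcg/mL·h
k_e = ln2 / t½ = 0.693147 / 10.54 = 0.0658 h^-1
Extrapolated tail: C_last / k_e = 9.11 / 0.0658 = 138.450
AUC_0→∞ = 102.755 + 138.450 = 241.205 mcg/mL·h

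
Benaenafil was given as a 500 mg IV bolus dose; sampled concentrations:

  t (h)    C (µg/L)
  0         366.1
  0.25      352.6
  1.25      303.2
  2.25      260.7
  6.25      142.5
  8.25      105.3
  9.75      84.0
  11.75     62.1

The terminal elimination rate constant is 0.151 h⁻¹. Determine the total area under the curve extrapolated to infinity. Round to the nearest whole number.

Trapezoidal AUC_0→11.75:
  [0→0.25]: (366.1+352.6)/2 × 0.25 = 89.8375
  [0.25→1.25]: (352.6+303.2)/2 × 1 = 327.9
  [1.25→2.25]: (303.2+260.7)/2 × 1 = 281.95
  [2.25→6.25]: (260.7+142.5)/2 × 4 = 806.4
  [6.25→8.25]: (142.5+105.3)/2 × 2 = 247.8
  [8.25→9.75]: (105.3+84.0)/2 × 1.5 = 141.975
  [9.75→11.75]: (84.0+62.1)/2 × 2 = 146.1
  Sum = 2041.9625 µg/L·h
Extrapolated tail: C_last / k_e = 62.1 / 0.151 = 411.258
AUC_0→∞ = 2041.9625 + 411.258 = 2453.2205 µg/L·h

AUC = 2453 µg/L·h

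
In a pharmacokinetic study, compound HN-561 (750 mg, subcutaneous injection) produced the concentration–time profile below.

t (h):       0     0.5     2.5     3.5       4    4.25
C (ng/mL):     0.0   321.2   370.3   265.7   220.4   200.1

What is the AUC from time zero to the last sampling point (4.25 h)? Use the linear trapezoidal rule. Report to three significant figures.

Trapezoidal AUC_0→4.25:
  [0→0.5]: (0.0+321.2)/2 × 0.5 = 80.3
  [0.5→2.5]: (321.2+370.3)/2 × 2 = 691.5
  [2.5→3.5]: (370.3+265.7)/2 × 1 = 318.0
  [3.5→4]: (265.7+220.4)/2 × 0.5 = 121.525
  [4→4.25]: (220.4+200.1)/2 × 0.25 = 52.5625
  Sum = 1263.8875 ng/mL·h

AUC = 1260 ng/mL·h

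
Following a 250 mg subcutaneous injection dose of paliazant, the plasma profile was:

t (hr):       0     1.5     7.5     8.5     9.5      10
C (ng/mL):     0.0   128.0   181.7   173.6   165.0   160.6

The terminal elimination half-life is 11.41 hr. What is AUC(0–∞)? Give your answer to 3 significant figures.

AUC = 4100 ng/mL·hr

Trapezoidal AUC_0→10:
  [0→1.5]: (0.0+128.0)/2 × 1.5 = 96.0
  [1.5→7.5]: (128.0+181.7)/2 × 6 = 929.1
  [7.5→8.5]: (181.7+173.6)/2 × 1 = 177.65
  [8.5→9.5]: (173.6+165.0)/2 × 1 = 169.3
  [9.5→10]: (165.0+160.6)/2 × 0.5 = 81.4
  Sum = 1453.45 ng/mL·hr
k_e = ln2 / t½ = 0.693147 / 11.41 = 0.0607 hr^-1
Extrapolated tail: C_last / k_e = 160.6 / 0.0607 = 2645.799
AUC_0→∞ = 1453.45 + 2645.799 = 4099.249 ng/mL·hr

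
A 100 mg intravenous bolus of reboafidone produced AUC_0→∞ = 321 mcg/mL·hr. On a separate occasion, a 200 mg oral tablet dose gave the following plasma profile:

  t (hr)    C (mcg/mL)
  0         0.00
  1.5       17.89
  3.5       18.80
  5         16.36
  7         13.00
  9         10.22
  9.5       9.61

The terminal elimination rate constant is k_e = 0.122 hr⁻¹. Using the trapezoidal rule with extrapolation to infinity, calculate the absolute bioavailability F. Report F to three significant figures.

F = 0.331

Trapezoidal AUC_0→9.5 (oral tablet):
  [0→1.5]: (0.00+17.89)/2 × 1.5 = 13.4175
  [1.5→3.5]: (17.89+18.80)/2 × 2 = 36.69
  [3.5→5]: (18.80+16.36)/2 × 1.5 = 26.37
  [5→7]: (16.36+13.00)/2 × 2 = 29.36
  [7→9]: (13.00+10.22)/2 × 2 = 23.22
  [9→9.5]: (10.22+9.61)/2 × 0.5 = 4.9575
  Sum = 134.015 mcg/mL·hr
Tail: C_last/k_e = 9.61/0.122 = 78.770
AUC_0→∞ (oral tablet) = 134.015 + 78.770 = 212.785 mcg/mL·hr
F = (AUC_ev/D_ev)/(AUC_iv/D_iv) = (212.785/200)/(321/100) = 1.063925/3.21 = 0.3314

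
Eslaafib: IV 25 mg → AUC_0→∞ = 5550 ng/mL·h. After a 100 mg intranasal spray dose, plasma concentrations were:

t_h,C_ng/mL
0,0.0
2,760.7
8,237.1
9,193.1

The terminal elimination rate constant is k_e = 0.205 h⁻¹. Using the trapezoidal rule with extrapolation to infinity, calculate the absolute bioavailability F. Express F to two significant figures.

F = 0.22

Trapezoidal AUC_0→9 (intranasal spray):
  [0→2]: (0.0+760.7)/2 × 2 = 760.7
  [2→8]: (760.7+237.1)/2 × 6 = 2993.4
  [8→9]: (237.1+193.1)/2 × 1 = 215.1
  Sum = 3969.2 ng/mL·h
Tail: C_last/k_e = 193.1/0.205 = 941.951
AUC_0→∞ (intranasal spray) = 3969.2 + 941.951 = 4911.151 ng/mL·h
F = (AUC_ev/D_ev)/(AUC_iv/D_iv) = (4911.151/100)/(5550/25) = 49.11151/222 = 0.2212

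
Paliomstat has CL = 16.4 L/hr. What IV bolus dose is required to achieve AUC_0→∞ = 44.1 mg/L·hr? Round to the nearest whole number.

Dose = 723 mg

Dose_iv = CL × AUC_0→∞
     = 16.4 × 44.1 = 723.24 mg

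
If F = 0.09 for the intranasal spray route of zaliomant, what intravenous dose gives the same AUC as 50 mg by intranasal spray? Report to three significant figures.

D_iv = 4.50 mg

Systemic exposure from an extravascular dose = F × D_ev, so the equivalent IV dose is F × D_ev.
D_iv = F × D_ev = 0.09 × 50 = 4.5 mg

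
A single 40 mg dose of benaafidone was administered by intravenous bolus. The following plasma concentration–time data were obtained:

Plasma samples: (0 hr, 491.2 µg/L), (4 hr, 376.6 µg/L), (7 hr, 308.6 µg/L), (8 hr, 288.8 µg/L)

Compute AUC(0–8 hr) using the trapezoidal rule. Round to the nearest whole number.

AUC = 3062 µg/L·hr

Trapezoidal AUC_0→8:
  [0→4]: (491.2+376.6)/2 × 4 = 1735.6
  [4→7]: (376.6+308.6)/2 × 3 = 1027.8
  [7→8]: (308.6+288.8)/2 × 1 = 298.7
  Sum = 3062.1 µg/L·hr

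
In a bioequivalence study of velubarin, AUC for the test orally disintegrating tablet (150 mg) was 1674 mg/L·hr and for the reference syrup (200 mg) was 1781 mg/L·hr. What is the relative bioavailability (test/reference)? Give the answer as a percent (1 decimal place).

F_rel = (AUC_test/D_test) / (AUC_ref/D_ref)
      = (1674/150) / (1781/200)
      = 11.16 / 8.905 = 1.2532 = 125.32%

F_rel = 125.3%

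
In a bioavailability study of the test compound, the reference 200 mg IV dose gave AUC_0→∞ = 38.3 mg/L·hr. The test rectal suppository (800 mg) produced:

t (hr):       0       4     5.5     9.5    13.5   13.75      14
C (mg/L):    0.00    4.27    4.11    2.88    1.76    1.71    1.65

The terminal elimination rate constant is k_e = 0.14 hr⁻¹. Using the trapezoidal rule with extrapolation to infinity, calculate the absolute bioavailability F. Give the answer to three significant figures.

F = 0.331

Trapezoidal AUC_0→14 (rectal suppository):
  [0→4]: (0.00+4.27)/2 × 4 = 8.54
  [4→5.5]: (4.27+4.11)/2 × 1.5 = 6.285
  [5.5→9.5]: (4.11+2.88)/2 × 4 = 13.98
  [9.5→13.5]: (2.88+1.76)/2 × 4 = 9.28
  [13.5→13.75]: (1.76+1.71)/2 × 0.25 = 0.43375
  [13.75→14]: (1.71+1.65)/2 × 0.25 = 0.42
  Sum = 38.93875 mg/L·hr
Tail: C_last/k_e = 1.65/0.14 = 11.786
AUC_0→∞ (rectal suppository) = 38.93875 + 11.786 = 50.72475 mg/L·hr
F = (AUC_ev/D_ev)/(AUC_iv/D_iv) = (50.72475/800)/(38.3/200) = 0.0634059/0.1915 = 0.3311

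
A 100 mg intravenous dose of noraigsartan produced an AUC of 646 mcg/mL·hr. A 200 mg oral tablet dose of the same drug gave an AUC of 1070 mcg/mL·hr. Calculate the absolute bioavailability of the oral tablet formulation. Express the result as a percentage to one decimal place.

F = (AUC_ev / D_ev) / (AUC_iv / D_iv)
  = (1070/200) / (646/100)
  = 5.35 / 6.46 = 0.8282
  = 82.82%

F = 82.8%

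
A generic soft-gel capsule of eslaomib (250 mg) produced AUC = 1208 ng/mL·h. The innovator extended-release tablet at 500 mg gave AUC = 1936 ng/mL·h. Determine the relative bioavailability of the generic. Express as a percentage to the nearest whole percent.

F_rel = 125%

F_rel = (AUC_test/D_test) / (AUC_ref/D_ref)
      = (1208/250) / (1936/500)
      = 4.832 / 3.872 = 1.2479 = 124.79%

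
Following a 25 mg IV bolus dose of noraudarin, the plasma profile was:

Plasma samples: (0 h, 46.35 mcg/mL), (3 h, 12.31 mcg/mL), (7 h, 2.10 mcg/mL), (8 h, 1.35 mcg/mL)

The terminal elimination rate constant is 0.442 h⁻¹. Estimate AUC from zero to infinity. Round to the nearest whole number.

AUC = 122 mcg/mL·h

Trapezoidal AUC_0→8:
  [0→3]: (46.35+12.31)/2 × 3 = 87.99
  [3→7]: (12.31+2.10)/2 × 4 = 28.82
  [7→8]: (2.10+1.35)/2 × 1 = 1.725
  Sum = 118.535 mcg/mL·h
Extrapolated tail: C_last / k_e = 1.35 / 0.442 = 3.054
AUC_0→∞ = 118.535 + 3.054 = 121.589 mcg/mL·h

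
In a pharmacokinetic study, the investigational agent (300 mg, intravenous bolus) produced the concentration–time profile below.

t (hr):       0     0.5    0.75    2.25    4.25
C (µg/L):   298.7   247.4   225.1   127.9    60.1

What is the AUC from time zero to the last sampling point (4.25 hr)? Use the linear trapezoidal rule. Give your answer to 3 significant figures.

Trapezoidal AUC_0→4.25:
  [0→0.5]: (298.7+247.4)/2 × 0.5 = 136.525
  [0.5→0.75]: (247.4+225.1)/2 × 0.25 = 59.0625
  [0.75→2.25]: (225.1+127.9)/2 × 1.5 = 264.75
  [2.25→4.25]: (127.9+60.1)/2 × 2 = 188.0
  Sum = 648.3375 µg/L·hr

AUC = 648 µg/L·hr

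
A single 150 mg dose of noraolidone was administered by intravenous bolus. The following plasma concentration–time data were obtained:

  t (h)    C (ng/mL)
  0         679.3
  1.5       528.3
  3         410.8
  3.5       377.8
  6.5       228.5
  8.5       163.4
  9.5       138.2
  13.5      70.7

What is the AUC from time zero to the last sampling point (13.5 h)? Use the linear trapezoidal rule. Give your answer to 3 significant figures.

AUC = 3680 ng/mL·h

Trapezoidal AUC_0→13.5:
  [0→1.5]: (679.3+528.3)/2 × 1.5 = 905.7
  [1.5→3]: (528.3+410.8)/2 × 1.5 = 704.325
  [3→3.5]: (410.8+377.8)/2 × 0.5 = 197.15
  [3.5→6.5]: (377.8+228.5)/2 × 3 = 909.45
  [6.5→8.5]: (228.5+163.4)/2 × 2 = 391.9
  [8.5→9.5]: (163.4+138.2)/2 × 1 = 150.8
  [9.5→13.5]: (138.2+70.7)/2 × 4 = 417.8
  Sum = 3677.125 ng/mL·h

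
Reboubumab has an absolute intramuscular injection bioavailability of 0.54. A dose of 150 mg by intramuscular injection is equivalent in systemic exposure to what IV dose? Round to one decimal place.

Systemic exposure from an extravascular dose = F × D_ev, so the equivalent IV dose is F × D_ev.
D_iv = F × D_ev = 0.54 × 150 = 81 mg

D_iv = 81.0 mg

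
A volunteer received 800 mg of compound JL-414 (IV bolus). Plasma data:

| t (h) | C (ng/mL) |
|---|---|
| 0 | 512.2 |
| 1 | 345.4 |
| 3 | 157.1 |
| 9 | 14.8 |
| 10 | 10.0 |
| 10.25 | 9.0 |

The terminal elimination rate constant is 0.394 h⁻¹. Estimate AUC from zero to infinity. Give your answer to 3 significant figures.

AUC = 1480 ng/mL·h

Trapezoidal AUC_0→10.25:
  [0→1]: (512.2+345.4)/2 × 1 = 428.8
  [1→3]: (345.4+157.1)/2 × 2 = 502.5
  [3→9]: (157.1+14.8)/2 × 6 = 515.7
  [9→10]: (14.8+10.0)/2 × 1 = 12.4
  [10→10.25]: (10.0+9.0)/2 × 0.25 = 2.375
  Sum = 1461.775 ng/mL·h
Extrapolated tail: C_last / k_e = 9.0 / 0.394 = 22.843
AUC_0→∞ = 1461.775 + 22.843 = 1484.618 ng/mL·h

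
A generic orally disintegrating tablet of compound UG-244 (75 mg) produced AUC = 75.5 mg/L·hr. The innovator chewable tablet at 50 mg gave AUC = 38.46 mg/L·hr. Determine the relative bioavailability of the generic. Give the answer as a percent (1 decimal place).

F_rel = (AUC_test/D_test) / (AUC_ref/D_ref)
      = (75.5/75) / (38.46/50)
      = 1.00667 / 0.7692 = 1.3087 = 130.87%

F_rel = 130.9%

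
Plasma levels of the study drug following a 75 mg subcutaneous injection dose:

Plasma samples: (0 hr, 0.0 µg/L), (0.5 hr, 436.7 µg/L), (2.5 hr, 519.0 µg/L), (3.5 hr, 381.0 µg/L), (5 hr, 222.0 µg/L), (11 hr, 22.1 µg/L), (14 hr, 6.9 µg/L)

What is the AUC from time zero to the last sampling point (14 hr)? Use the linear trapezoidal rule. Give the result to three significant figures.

AUC = 2740 µg/L·hr

Trapezoidal AUC_0→14:
  [0→0.5]: (0.0+436.7)/2 × 0.5 = 109.175
  [0.5→2.5]: (436.7+519.0)/2 × 2 = 955.7
  [2.5→3.5]: (519.0+381.0)/2 × 1 = 450.0
  [3.5→5]: (381.0+222.0)/2 × 1.5 = 452.25
  [5→11]: (222.0+22.1)/2 × 6 = 732.3
  [11→14]: (22.1+6.9)/2 × 3 = 43.5
  Sum = 2742.925 µg/L·hr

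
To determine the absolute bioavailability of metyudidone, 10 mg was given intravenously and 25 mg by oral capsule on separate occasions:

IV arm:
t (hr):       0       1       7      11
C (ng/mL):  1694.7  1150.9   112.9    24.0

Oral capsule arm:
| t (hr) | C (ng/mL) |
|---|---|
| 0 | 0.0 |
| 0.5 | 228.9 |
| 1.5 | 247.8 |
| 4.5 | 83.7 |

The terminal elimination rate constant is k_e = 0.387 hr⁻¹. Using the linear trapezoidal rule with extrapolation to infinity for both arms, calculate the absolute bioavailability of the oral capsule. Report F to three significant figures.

Trapezoidal AUC_0→11 (IV):
  [0→1]: (1694.7+1150.9)/2 × 1 = 1422.8
  [1→7]: (1150.9+112.9)/2 × 6 = 3791.4
  [7→11]: (112.9+24.0)/2 × 4 = 273.8
  Sum = 5488.0 ng/mL·hr
IV tail: 24.0/0.387 = 62.016; AUC_iv,0→∞ = 5488.0 + 62.016 = 5550.016 ng/mL·hr
Trapezoidal AUC_0→4.5 (oral capsule):
  [0→0.5]: (0.0+228.9)/2 × 0.5 = 57.225
  [0.5→1.5]: (228.9+247.8)/2 × 1 = 238.35
  [1.5→4.5]: (247.8+83.7)/2 × 3 = 497.25
  Sum = 792.825 ng/mL·hr
oral capsule tail: 83.7/0.387 = 216.279; AUC_ev,0→∞ = 792.825 + 216.279 = 1009.104 ng/mL·hr
F = (AUC_ev/D_ev)/(AUC_iv/D_iv) = (1009.104/25)/(5550.016/10) = 40.36416/555.0016 = 0.0727

F = 0.0727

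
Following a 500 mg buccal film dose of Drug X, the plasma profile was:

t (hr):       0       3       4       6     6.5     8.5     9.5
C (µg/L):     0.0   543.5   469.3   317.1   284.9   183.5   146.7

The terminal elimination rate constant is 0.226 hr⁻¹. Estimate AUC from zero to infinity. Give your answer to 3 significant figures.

AUC = 3540 µg/L·hr

Trapezoidal AUC_0→9.5:
  [0→3]: (0.0+543.5)/2 × 3 = 815.25
  [3→4]: (543.5+469.3)/2 × 1 = 506.4
  [4→6]: (469.3+317.1)/2 × 2 = 786.4
  [6→6.5]: (317.1+284.9)/2 × 0.5 = 150.5
  [6.5→8.5]: (284.9+183.5)/2 × 2 = 468.4
  [8.5→9.5]: (183.5+146.7)/2 × 1 = 165.1
  Sum = 2892.05 µg/L·hr
Extrapolated tail: C_last / k_e = 146.7 / 0.226 = 649.115
AUC_0→∞ = 2892.05 + 649.115 = 3541.165 µg/L·hr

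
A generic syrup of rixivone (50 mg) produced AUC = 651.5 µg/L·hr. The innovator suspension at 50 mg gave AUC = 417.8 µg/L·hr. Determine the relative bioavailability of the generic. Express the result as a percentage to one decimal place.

F_rel = (AUC_test/D_test) / (AUC_ref/D_ref)
      = (651.5/50) / (417.8/50)
      = 13.03 / 8.356 = 1.5594 = 155.94%

F_rel = 155.9%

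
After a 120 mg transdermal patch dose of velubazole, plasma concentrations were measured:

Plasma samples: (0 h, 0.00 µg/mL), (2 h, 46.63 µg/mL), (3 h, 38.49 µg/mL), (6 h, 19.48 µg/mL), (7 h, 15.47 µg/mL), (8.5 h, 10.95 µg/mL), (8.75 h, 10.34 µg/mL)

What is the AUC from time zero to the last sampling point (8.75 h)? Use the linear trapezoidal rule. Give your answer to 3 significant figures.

Trapezoidal AUC_0→8.75:
  [0→2]: (0.00+46.63)/2 × 2 = 46.63
  [2→3]: (46.63+38.49)/2 × 1 = 42.56
  [3→6]: (38.49+19.48)/2 × 3 = 86.955
  [6→7]: (19.48+15.47)/2 × 1 = 17.475
  [7→8.5]: (15.47+10.95)/2 × 1.5 = 19.815
  [8.5→8.75]: (10.95+10.34)/2 × 0.25 = 2.66125
  Sum = 216.09625 µg/mL·h

AUC = 216 µg/mL·h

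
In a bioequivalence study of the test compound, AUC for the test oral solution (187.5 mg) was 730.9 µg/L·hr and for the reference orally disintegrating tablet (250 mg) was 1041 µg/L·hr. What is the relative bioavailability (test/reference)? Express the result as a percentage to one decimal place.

F_rel = 93.6%

F_rel = (AUC_test/D_test) / (AUC_ref/D_ref)
      = (730.9/187.5) / (1041/250)
      = 3.89813 / 4.164 = 0.9362 = 93.62%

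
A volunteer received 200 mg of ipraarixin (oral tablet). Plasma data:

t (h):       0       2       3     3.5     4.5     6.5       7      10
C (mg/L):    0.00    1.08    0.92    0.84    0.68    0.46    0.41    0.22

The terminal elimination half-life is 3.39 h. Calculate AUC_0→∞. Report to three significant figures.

Trapezoidal AUC_0→10:
  [0→2]: (0.00+1.08)/2 × 2 = 1.08
  [2→3]: (1.08+0.92)/2 × 1 = 1.0
  [3→3.5]: (0.92+0.84)/2 × 0.5 = 0.44
  [3.5→4.5]: (0.84+0.68)/2 × 1 = 0.76
  [4.5→6.5]: (0.68+0.46)/2 × 2 = 1.14
  [6.5→7]: (0.46+0.41)/2 × 0.5 = 0.2175
  [7→10]: (0.41+0.22)/2 × 3 = 0.945
  Sum = 5.5825 mg/L·h
k_e = ln2 / t½ = 0.693147 / 3.39 = 0.2045 h^-1
Extrapolated tail: C_last / k_e = 0.22 / 0.2045 = 1.076
AUC_0→∞ = 5.5825 + 1.076 = 6.6585 mg/L·h

AUC = 6.66 mg/L·h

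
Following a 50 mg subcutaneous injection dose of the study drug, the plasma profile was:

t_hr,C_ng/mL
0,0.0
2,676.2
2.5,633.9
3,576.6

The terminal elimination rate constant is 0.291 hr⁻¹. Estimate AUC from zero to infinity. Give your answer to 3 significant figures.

Trapezoidal AUC_0→3:
  [0→2]: (0.0+676.2)/2 × 2 = 676.2
  [2→2.5]: (676.2+633.9)/2 × 0.5 = 327.525
  [2.5→3]: (633.9+576.6)/2 × 0.5 = 302.625
  Sum = 1306.35 ng/mL·hr
Extrapolated tail: C_last / k_e = 576.6 / 0.291 = 1981.443
AUC_0→∞ = 1306.35 + 1981.443 = 3287.793 ng/mL·hr

AUC = 3290 ng/mL·hr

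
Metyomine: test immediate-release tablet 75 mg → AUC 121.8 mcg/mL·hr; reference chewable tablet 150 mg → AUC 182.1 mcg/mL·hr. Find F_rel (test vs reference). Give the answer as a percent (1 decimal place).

F_rel = 133.8%

F_rel = (AUC_test/D_test) / (AUC_ref/D_ref)
      = (121.8/75) / (182.1/150)
      = 1.624 / 1.214 = 1.3377 = 133.77%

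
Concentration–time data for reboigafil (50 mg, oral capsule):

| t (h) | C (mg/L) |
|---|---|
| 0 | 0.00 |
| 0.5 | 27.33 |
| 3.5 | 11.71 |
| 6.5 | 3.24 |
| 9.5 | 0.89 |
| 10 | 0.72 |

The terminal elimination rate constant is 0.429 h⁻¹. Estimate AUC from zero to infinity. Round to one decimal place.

AUC = 96.1 mg/L·h

Trapezoidal AUC_0→10:
  [0→0.5]: (0.00+27.33)/2 × 0.5 = 6.8325
  [0.5→3.5]: (27.33+11.71)/2 × 3 = 58.56
  [3.5→6.5]: (11.71+3.24)/2 × 3 = 22.425
  [6.5→9.5]: (3.24+0.89)/2 × 3 = 6.195
  [9.5→10]: (0.89+0.72)/2 × 0.5 = 0.4025
  Sum = 94.415 mg/L·h
Extrapolated tail: C_last / k_e = 0.72 / 0.429 = 1.678
AUC_0→∞ = 94.415 + 1.678 = 96.093 mg/L·h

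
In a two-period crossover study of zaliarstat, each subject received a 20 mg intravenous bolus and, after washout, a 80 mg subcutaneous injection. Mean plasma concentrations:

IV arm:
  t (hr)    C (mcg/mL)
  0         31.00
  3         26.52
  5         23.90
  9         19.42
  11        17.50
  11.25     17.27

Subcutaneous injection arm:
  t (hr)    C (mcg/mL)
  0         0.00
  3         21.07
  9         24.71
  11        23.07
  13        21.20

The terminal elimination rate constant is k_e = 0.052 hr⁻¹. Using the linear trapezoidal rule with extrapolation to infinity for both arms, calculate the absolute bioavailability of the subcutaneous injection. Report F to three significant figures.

Trapezoidal AUC_0→11.25 (IV):
  [0→3]: (31.00+26.52)/2 × 3 = 86.28
  [3→5]: (26.52+23.90)/2 × 2 = 50.42
  [5→9]: (23.90+19.42)/2 × 4 = 86.64
  [9→11]: (19.42+17.50)/2 × 2 = 36.92
  [11→11.25]: (17.50+17.27)/2 × 0.25 = 4.34625
  Sum = 264.60625 mcg/mL·hr
IV tail: 17.27/0.052 = 332.115; AUC_iv,0→∞ = 264.60625 + 332.115 = 596.72125 mcg/mL·hr
Trapezoidal AUC_0→13 (subcutaneous injection):
  [0→3]: (0.00+21.07)/2 × 3 = 31.605
  [3→9]: (21.07+24.71)/2 × 6 = 137.34
  [9→11]: (24.71+23.07)/2 × 2 = 47.78
  [11→13]: (23.07+21.20)/2 × 2 = 44.27
  Sum = 260.995 mcg/mL·hr
subcutaneous injection tail: 21.20/0.052 = 407.692; AUC_ev,0→∞ = 260.995 + 407.692 = 668.687 mcg/mL·hr
F = (AUC_ev/D_ev)/(AUC_iv/D_iv) = (668.687/80)/(596.72125/20) = 8.3585875/29.8361 = 0.2802

F = 0.280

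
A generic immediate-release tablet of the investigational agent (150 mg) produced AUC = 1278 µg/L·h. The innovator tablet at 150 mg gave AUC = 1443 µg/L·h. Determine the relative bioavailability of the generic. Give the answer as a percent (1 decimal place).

F_rel = (AUC_test/D_test) / (AUC_ref/D_ref)
      = (1278/150) / (1443/150)
      = 8.52 / 9.62 = 0.8857 = 88.57%

F_rel = 88.6%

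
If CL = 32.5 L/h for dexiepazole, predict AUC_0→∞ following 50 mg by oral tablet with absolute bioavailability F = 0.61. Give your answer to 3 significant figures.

AUC = 0.938 mg/L·h

AUC_0→∞ = F × Dose / CL
        = 0.61 × 50 / 32.5 = 0.938462 mg/L·h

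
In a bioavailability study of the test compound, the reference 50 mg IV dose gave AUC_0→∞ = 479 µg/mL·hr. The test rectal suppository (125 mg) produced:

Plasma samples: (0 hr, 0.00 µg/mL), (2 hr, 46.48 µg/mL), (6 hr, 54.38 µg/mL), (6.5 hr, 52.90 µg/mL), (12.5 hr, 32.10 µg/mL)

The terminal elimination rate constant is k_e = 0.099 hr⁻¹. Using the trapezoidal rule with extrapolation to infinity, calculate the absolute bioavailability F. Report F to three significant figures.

F = 0.713

Trapezoidal AUC_0→12.5 (rectal suppository):
  [0→2]: (0.00+46.48)/2 × 2 = 46.48
  [2→6]: (46.48+54.38)/2 × 4 = 201.72
  [6→6.5]: (54.38+52.90)/2 × 0.5 = 26.82
  [6.5→12.5]: (52.90+32.10)/2 × 6 = 255.0
  Sum = 530.02 µg/mL·hr
Tail: C_last/k_e = 32.10/0.099 = 324.242
AUC_0→∞ (rectal suppository) = 530.02 + 324.242 = 854.262 µg/mL·hr
F = (AUC_ev/D_ev)/(AUC_iv/D_iv) = (854.262/125)/(479/50) = 6.834096/9.58 = 0.7134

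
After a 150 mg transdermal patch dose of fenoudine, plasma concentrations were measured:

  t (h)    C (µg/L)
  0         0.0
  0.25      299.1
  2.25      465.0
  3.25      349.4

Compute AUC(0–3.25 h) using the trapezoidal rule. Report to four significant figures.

Trapezoidal AUC_0→3.25:
  [0→0.25]: (0.0+299.1)/2 × 0.25 = 37.3875
  [0.25→2.25]: (299.1+465.0)/2 × 2 = 764.1
  [2.25→3.25]: (465.0+349.4)/2 × 1 = 407.2
  Sum = 1208.6875 µg/L·h

AUC = 1209 µg/L·h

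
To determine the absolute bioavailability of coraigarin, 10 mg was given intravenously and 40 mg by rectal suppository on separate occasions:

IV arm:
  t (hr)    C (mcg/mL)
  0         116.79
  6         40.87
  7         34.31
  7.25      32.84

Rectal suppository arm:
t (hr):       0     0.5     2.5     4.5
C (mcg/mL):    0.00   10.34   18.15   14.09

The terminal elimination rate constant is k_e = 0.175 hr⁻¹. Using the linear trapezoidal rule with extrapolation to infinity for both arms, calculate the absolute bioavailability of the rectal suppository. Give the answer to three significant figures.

Trapezoidal AUC_0→7.25 (IV):
  [0→6]: (116.79+40.87)/2 × 6 = 472.98
  [6→7]: (40.87+34.31)/2 × 1 = 37.59
  [7→7.25]: (34.31+32.84)/2 × 0.25 = 8.39375
  Sum = 518.96375 mcg/mL·hr
IV tail: 32.84/0.175 = 187.657; AUC_iv,0→∞ = 518.96375 + 187.657 = 706.62075 mcg/mL·hr
Trapezoidal AUC_0→4.5 (rectal suppository):
  [0→0.5]: (0.00+10.34)/2 × 0.5 = 2.585
  [0.5→2.5]: (10.34+18.15)/2 × 2 = 28.49
  [2.5→4.5]: (18.15+14.09)/2 × 2 = 32.24
  Sum = 63.315 mcg/mL·hr
rectal suppository tail: 14.09/0.175 = 80.514; AUC_ev,0→∞ = 63.315 + 80.514 = 143.829 mcg/mL·hr
F = (AUC_ev/D_ev)/(AUC_iv/D_iv) = (143.829/40)/(706.62075/10) = 3.595725/70.662075 = 0.0509

F = 0.0509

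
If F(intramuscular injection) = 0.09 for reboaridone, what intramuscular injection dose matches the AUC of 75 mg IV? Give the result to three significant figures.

D_intramuscular = 833 mg

For equal systemic exposure: F × D_ev = D_iv
D_ev = D_iv / F = 75 / 0.09 = 833.333 mg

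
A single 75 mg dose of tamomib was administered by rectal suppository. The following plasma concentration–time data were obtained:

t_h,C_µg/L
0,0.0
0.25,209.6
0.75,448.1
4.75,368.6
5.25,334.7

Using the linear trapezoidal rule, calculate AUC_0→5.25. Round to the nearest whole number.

AUC = 2000 µg/L·h

Trapezoidal AUC_0→5.25:
  [0→0.25]: (0.0+209.6)/2 × 0.25 = 26.2
  [0.25→0.75]: (209.6+448.1)/2 × 0.5 = 164.425
  [0.75→4.75]: (448.1+368.6)/2 × 4 = 1633.4
  [4.75→5.25]: (368.6+334.7)/2 × 0.5 = 175.825
  Sum = 1999.85 µg/L·h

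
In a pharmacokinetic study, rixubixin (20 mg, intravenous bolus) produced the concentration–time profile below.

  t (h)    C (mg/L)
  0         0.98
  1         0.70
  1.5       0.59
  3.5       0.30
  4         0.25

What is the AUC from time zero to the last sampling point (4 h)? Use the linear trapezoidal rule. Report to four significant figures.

AUC = 2.190 mg/L·h

Trapezoidal AUC_0→4:
  [0→1]: (0.98+0.70)/2 × 1 = 0.84
  [1→1.5]: (0.70+0.59)/2 × 0.5 = 0.3225
  [1.5→3.5]: (0.59+0.30)/2 × 2 = 0.89
  [3.5→4]: (0.30+0.25)/2 × 0.5 = 0.1375
  Sum = 2.19 mg/L·h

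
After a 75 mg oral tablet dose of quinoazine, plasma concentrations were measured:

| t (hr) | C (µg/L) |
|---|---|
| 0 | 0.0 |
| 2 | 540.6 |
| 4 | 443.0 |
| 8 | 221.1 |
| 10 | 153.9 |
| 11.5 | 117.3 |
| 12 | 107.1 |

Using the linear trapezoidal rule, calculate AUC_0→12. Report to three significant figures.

AUC = 3490 µg/L·hr

Trapezoidal AUC_0→12:
  [0→2]: (0.0+540.6)/2 × 2 = 540.6
  [2→4]: (540.6+443.0)/2 × 2 = 983.6
  [4→8]: (443.0+221.1)/2 × 4 = 1328.2
  [8→10]: (221.1+153.9)/2 × 2 = 375.0
  [10→11.5]: (153.9+117.3)/2 × 1.5 = 203.4
  [11.5→12]: (117.3+107.1)/2 × 0.5 = 56.1
  Sum = 3486.9 µg/L·hr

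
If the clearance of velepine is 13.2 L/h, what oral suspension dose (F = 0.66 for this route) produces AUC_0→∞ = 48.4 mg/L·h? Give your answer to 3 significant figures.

Dose = CL × AUC_0→∞ / F
     = 13.2 × 48.4 / 0.66 = 968 mg

Dose = 968 mg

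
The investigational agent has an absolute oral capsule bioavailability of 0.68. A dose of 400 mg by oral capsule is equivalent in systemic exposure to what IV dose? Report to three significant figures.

D_iv = 272 mg

Systemic exposure from an extravascular dose = F × D_ev, so the equivalent IV dose is F × D_ev.
D_iv = F × D_ev = 0.68 × 400 = 272 mg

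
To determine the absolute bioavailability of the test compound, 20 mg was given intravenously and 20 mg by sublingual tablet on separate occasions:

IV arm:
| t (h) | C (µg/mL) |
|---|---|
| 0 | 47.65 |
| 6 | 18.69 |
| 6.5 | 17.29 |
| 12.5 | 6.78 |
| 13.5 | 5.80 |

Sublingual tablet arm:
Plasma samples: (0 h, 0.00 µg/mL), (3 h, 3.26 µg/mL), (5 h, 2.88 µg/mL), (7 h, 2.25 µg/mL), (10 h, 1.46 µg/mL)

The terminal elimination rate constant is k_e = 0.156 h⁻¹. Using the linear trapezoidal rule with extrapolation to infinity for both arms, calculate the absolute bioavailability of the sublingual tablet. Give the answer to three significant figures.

Trapezoidal AUC_0→13.5 (IV):
  [0→6]: (47.65+18.69)/2 × 6 = 199.02
  [6→6.5]: (18.69+17.29)/2 × 0.5 = 8.995
  [6.5→12.5]: (17.29+6.78)/2 × 6 = 72.21
  [12.5→13.5]: (6.78+5.80)/2 × 1 = 6.29
  Sum = 286.515 µg/mL·h
IV tail: 5.80/0.156 = 37.179; AUC_iv,0→∞ = 286.515 + 37.179 = 323.694 µg/mL·h
Trapezoidal AUC_0→10 (sublingual tablet):
  [0→3]: (0.00+3.26)/2 × 3 = 4.89
  [3→5]: (3.26+2.88)/2 × 2 = 6.14
  [5→7]: (2.88+2.25)/2 × 2 = 5.13
  [7→10]: (2.25+1.46)/2 × 3 = 5.565
  Sum = 21.725 µg/mL·h
sublingual tablet tail: 1.46/0.156 = 9.359; AUC_ev,0→∞ = 21.725 + 9.359 = 31.084 µg/mL·h
F = (AUC_ev/D_ev)/(AUC_iv/D_iv) = (31.084/20)/(323.694/20) = 1.5542/16.1847 = 0.0960

F = 0.0960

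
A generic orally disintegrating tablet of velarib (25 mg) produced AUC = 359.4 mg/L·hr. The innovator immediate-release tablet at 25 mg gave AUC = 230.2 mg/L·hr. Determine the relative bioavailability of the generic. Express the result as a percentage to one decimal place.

F_rel = (AUC_test/D_test) / (AUC_ref/D_ref)
      = (359.4/25) / (230.2/25)
      = 14.376 / 9.208 = 1.5613 = 156.13%

F_rel = 156.1%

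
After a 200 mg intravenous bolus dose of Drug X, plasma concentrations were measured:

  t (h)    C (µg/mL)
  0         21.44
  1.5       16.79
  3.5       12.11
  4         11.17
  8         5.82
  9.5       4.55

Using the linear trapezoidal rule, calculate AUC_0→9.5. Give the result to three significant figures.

Trapezoidal AUC_0→9.5:
  [0→1.5]: (21.44+16.79)/2 × 1.5 = 28.6725
  [1.5→3.5]: (16.79+12.11)/2 × 2 = 28.9
  [3.5→4]: (12.11+11.17)/2 × 0.5 = 5.82
  [4→8]: (11.17+5.82)/2 × 4 = 33.98
  [8→9.5]: (5.82+4.55)/2 × 1.5 = 7.7775
  Sum = 105.15 µg/mL·h

AUC = 105 µg/mL·h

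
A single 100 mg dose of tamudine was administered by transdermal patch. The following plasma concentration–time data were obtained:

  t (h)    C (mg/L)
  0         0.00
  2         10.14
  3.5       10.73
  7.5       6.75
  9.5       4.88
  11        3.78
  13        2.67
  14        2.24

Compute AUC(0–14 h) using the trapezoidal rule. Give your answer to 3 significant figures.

Trapezoidal AUC_0→14:
  [0→2]: (0.00+10.14)/2 × 2 = 10.14
  [2→3.5]: (10.14+10.73)/2 × 1.5 = 15.6525
  [3.5→7.5]: (10.73+6.75)/2 × 4 = 34.96
  [7.5→9.5]: (6.75+4.88)/2 × 2 = 11.63
  [9.5→11]: (4.88+3.78)/2 × 1.5 = 6.495
  [11→13]: (3.78+2.67)/2 × 2 = 6.45
  [13→14]: (2.67+2.24)/2 × 1 = 2.455
  Sum = 87.7825 mg/L·h

AUC = 87.8 mg/L·h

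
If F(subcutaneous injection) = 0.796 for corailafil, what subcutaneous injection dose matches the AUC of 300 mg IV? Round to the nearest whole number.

For equal systemic exposure: F × D_ev = D_iv
D_ev = D_iv / F = 300 / 0.796 = 376.884 mg

D_subcutaneous = 377 mg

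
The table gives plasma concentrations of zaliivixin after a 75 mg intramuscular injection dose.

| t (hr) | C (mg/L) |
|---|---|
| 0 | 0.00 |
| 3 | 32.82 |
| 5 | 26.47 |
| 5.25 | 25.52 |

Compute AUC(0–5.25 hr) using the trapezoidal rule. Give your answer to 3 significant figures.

Trapezoidal AUC_0→5.25:
  [0→3]: (0.00+32.82)/2 × 3 = 49.23
  [3→5]: (32.82+26.47)/2 × 2 = 59.29
  [5→5.25]: (26.47+25.52)/2 × 0.25 = 6.49875
  Sum = 115.01875 mg/L·hr

AUC = 115 mg/L·hr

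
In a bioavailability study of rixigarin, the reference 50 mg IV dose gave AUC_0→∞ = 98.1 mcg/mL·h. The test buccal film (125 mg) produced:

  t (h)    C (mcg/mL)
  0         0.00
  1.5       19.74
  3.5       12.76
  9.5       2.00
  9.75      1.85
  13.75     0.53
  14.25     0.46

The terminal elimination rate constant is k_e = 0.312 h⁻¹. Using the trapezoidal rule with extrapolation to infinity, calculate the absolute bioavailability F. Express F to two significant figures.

Trapezoidal AUC_0→14.25 (buccal film):
  [0→1.5]: (0.00+19.74)/2 × 1.5 = 14.805
  [1.5→3.5]: (19.74+12.76)/2 × 2 = 32.5
  [3.5→9.5]: (12.76+2.00)/2 × 6 = 44.28
  [9.5→9.75]: (2.00+1.85)/2 × 0.25 = 0.48125
  [9.75→13.75]: (1.85+0.53)/2 × 4 = 4.76
  [13.75→14.25]: (0.53+0.46)/2 × 0.5 = 0.2475
  Sum = 97.07375 mcg/mL·h
Tail: C_last/k_e = 0.46/0.312 = 1.474
AUC_0→∞ (buccal film) = 97.07375 + 1.474 = 98.54775 mcg/mL·h
F = (AUC_ev/D_ev)/(AUC_iv/D_iv) = (98.54775/125)/(98.1/50) = 0.788382/1.962 = 0.4018

F = 0.40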